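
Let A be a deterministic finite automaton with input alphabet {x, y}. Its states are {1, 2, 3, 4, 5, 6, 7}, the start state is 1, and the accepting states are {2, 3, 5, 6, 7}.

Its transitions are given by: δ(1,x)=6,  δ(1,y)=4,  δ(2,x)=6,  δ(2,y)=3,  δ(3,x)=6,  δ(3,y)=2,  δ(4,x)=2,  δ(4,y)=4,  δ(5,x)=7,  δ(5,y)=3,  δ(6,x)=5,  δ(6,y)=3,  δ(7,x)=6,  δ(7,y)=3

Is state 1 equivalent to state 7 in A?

All states are reachable from the start state.
P0 = {2,3,5,6,7} | {1,4}.
No further refinement is possible. Final partition (2 blocks): {2,3,5,6,7} | {1,4}.
1 and 7 end up in different blocks, so they are distinguishable. For instance, the string 'ε' is accepted from only 7.

No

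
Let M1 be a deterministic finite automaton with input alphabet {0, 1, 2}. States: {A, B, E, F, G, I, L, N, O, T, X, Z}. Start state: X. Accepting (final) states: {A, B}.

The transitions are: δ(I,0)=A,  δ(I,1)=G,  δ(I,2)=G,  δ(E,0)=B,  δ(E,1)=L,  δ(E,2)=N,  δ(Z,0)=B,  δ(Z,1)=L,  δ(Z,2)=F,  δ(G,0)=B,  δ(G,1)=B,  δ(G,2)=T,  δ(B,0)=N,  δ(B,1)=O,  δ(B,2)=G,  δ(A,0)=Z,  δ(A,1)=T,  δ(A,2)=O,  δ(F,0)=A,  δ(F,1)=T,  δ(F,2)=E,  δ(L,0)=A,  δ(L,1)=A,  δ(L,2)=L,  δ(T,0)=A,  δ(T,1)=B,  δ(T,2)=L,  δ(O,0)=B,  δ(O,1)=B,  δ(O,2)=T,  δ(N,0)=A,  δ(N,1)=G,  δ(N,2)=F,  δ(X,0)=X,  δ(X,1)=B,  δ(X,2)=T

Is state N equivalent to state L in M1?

No

States {I} cannot be reached from the start state, so discard them.
Initial partition by acceptance: {A,B} | {E,F,G,L,N,O,T,X,Z}.
Split {E,F,G,L,N,O,T,X,Z} by δ(·,0) → {E,F,G,L,N,O,T,Z} and {X}.
On input 1, block {E,F,G,L,N,O,T,Z} splits into {G,L,O,T} and {E,F,N,Z}.
No further refinement is possible. Final partition (4 blocks): {A,B} | {G,L,O,T} | {X} | {E,F,N,Z}.
N and L end up in different blocks, so they are distinguishable. For instance, the string '1' is accepted from only L.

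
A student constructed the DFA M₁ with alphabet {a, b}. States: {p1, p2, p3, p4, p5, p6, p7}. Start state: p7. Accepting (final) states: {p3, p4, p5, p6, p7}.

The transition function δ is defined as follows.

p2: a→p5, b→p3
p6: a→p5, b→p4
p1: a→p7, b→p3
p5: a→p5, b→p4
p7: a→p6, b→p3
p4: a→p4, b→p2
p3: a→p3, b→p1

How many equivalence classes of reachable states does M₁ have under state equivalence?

All states are reachable from the start state.
Initial partition by acceptance: {p3,p4,p5,p6,p7} | {p1,p2}.
Split {p3,p4,p5,p6,p7} by δ(·,b) → {p5,p6,p7} and {p3,p4}.
Stable partition: {p5,p6,p7} | {p1,p2} | {p3,p4} — 3 equivalence classes.

3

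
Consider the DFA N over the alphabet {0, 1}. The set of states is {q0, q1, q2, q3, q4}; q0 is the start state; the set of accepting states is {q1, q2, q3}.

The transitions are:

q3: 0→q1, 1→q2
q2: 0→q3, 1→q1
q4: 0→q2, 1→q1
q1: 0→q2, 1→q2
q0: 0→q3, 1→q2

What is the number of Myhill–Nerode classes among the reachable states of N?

First remove the unreachable states {q4}; 4 states remain.
Start with accepting vs non-accepting: {q1,q2,q3} | {q0}.
The partition is now stable with 2 blocks: {q1,q2,q3} | {q0}.

2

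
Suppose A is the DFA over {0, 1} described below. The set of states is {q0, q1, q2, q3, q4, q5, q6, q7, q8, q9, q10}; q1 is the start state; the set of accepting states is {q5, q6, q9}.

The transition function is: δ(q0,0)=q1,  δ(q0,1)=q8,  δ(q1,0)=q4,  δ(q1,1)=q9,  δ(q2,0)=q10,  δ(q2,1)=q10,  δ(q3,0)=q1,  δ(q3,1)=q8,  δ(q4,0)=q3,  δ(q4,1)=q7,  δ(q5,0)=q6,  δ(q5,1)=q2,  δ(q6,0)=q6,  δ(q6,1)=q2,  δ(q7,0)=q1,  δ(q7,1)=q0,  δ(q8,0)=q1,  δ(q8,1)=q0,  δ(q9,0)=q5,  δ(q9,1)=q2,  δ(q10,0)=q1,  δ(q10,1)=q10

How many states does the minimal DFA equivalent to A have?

4

All states are reachable from the start state.
Initial partition by acceptance: {q5,q6,q9} | {q0,q1,q2,q3,q4,q7,q8,q10}.
Split {q0,q1,q2,q3,q4,q7,q8,q10} by δ(·,1) → {q0,q2,q3,q4,q7,q8,q10} and {q1}.
Split {q0,q2,q3,q4,q7,q8,q10} by δ(·,0) → {q0,q3,q7,q8,q10} and {q2,q4}.
The partition is now stable with 4 blocks: {q5,q6,q9} | {q0,q3,q7,q8,q10} | {q1} | {q2,q4}.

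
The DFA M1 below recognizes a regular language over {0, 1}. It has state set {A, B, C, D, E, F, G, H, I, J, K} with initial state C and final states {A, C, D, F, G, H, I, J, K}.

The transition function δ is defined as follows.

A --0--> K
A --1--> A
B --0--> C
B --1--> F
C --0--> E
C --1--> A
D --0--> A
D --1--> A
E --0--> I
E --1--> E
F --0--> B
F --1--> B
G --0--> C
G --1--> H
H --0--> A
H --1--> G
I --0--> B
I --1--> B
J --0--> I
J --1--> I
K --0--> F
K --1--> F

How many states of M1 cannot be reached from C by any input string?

Starting at C and following transitions, the reachable set is {A, B, C, E, F, I, K}. That leaves D, G, H, J unreachable — 4 in total.

4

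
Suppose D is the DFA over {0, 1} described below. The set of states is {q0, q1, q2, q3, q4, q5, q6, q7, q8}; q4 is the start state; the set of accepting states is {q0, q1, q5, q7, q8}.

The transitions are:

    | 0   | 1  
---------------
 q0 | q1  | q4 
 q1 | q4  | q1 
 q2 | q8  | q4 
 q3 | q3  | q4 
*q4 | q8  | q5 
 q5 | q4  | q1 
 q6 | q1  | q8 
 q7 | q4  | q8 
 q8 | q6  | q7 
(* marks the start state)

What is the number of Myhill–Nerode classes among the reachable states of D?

2

States {q0,q2,q3} cannot be reached from the start state, so discard them.
Initial partition by acceptance: {q1,q5,q7,q8} | {q4,q6}.
No further refinement is possible. Final partition (2 blocks): {q1,q5,q7,q8} | {q4,q6}.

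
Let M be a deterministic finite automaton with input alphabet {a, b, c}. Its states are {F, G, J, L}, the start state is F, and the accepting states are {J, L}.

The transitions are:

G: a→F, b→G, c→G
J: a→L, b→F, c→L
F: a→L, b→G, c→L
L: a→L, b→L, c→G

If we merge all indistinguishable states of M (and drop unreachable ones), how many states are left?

3

First remove the unreachable states {J}; 3 states remain.
Initial partition by acceptance: {L} | {F,G}.
Split {F,G} by δ(·,a) → {F} and {G}.
Stable partition: {L} | {F} | {G} — 3 equivalence classes.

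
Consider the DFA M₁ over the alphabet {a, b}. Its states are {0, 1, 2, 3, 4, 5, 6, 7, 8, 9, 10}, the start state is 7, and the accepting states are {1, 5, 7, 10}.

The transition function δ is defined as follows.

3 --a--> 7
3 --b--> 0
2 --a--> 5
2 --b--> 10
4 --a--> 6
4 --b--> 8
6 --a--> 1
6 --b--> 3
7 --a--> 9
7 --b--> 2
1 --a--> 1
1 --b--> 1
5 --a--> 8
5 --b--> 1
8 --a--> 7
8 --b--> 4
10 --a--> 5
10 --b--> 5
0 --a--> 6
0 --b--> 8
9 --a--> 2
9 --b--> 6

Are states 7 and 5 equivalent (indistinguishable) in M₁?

Every state is reachable, so we keep all 11.
P0 = {1,5,7,10} | {0,2,3,4,6,8,9}.
Refine {1,5,7,10} on symbol a: members go to different blocks, giving {1,10} and {5,7}.
On input a, block {1,10} splits into {1} and {10}.
Refine {0,2,3,4,6,8,9} on symbol a: members go to different blocks, giving {0,4,9} and {2,3,8} and {6}.
Split {0,4,9} by δ(·,a) → {0,4} and {9}.
Refine {5,7} on symbol a: members go to different blocks, giving {5} and {7}.
Split {2,3,8} by δ(·,a) → {3,8} and {2}.
The partition is now stable with 9 blocks: {1} | {0,4} | {5} | {10} | {3,8} | {6} | {9} | {7} | {2}.
7 and 5 end up in different blocks, so they are distinguishable. For instance, the string 'b' is accepted from only 5.

No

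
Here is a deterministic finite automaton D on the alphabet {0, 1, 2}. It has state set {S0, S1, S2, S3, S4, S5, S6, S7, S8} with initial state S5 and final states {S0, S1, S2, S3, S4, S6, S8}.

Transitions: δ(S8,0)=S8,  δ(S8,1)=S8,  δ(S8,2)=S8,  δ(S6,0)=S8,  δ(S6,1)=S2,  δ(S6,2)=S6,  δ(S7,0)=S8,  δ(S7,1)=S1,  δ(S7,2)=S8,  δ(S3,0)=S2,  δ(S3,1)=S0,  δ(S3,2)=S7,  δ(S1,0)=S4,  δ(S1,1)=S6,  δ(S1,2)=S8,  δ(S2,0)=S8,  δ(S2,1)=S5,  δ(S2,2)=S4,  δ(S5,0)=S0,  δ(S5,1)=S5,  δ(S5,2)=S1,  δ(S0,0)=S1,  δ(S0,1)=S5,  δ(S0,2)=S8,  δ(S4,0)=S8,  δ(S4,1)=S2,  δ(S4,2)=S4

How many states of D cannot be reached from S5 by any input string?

2

Starting at S5 and following transitions, the reachable set is {S0, S1, S2, S4, S5, S6, S8}. That leaves S3, S7 unreachable — 2 in total.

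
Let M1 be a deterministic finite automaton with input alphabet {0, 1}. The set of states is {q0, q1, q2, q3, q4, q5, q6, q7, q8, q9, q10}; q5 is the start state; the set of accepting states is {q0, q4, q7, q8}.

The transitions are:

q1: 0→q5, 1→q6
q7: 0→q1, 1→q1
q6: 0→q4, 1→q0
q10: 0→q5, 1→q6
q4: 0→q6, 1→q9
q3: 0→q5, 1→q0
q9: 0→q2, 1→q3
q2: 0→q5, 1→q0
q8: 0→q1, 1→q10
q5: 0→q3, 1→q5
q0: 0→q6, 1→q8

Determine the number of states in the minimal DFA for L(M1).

8

States {q7} cannot be reached from the start state, so discard them.
P0 = {q0,q4,q8} | {q1,q2,q3,q5,q6,q9,q10}.
Refine {q0,q4,q8} on symbol 1: members go to different blocks, giving {q4,q8} and {q0}.
Refine {q1,q2,q3,q5,q6,q9,q10} on symbol 0: members go to different blocks, giving {q1,q2,q3,q5,q9,q10} and {q6}.
Refine {q4,q8} on symbol 0: members go to different blocks, giving {q4} and {q8}.
Refine {q1,q2,q3,q5,q9,q10} on symbol 1: members go to different blocks, giving {q1,q10} and {q2,q3} and {q5,q9}.
Split {q5,q9} by δ(·,1) → {q5} and {q9}.
No further refinement is possible. Final partition (8 blocks): {q4} | {q1,q10} | {q0} | {q6} | {q8} | {q2,q3} | {q5} | {q9}.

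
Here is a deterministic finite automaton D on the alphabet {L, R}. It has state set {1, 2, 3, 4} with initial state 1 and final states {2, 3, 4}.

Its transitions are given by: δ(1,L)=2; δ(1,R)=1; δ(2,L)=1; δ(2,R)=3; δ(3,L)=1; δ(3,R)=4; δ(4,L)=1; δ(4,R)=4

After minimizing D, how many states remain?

Initial partition by acceptance: {2,3,4} | {1}.
No further refinement is possible. Final partition (2 blocks): {2,3,4} | {1}.

2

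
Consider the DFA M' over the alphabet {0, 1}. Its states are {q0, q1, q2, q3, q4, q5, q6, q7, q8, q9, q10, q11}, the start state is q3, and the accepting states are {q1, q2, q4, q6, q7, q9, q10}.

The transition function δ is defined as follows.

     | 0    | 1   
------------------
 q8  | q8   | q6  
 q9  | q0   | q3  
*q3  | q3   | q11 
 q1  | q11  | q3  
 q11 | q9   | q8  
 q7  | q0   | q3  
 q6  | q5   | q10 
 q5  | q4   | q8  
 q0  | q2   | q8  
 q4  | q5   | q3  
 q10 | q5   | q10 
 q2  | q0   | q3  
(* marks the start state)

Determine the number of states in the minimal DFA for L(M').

5

First remove the unreachable states {q1,q7}; 10 states remain.
Start with accepting vs non-accepting: {q2,q4,q6,q9,q10} | {q0,q3,q5,q8,q11}.
On input 1, block {q2,q4,q6,q9,q10} splits into {q2,q4,q9} and {q6,q10}.
Refine {q0,q3,q5,q8,q11} on symbol 0: members go to different blocks, giving {q0,q5,q11} and {q3,q8}.
Split {q3,q8} by δ(·,1) → {q3} and {q8}.
The partition is now stable with 5 blocks: {q2,q4,q9} | {q0,q5,q11} | {q6,q10} | {q3} | {q8}.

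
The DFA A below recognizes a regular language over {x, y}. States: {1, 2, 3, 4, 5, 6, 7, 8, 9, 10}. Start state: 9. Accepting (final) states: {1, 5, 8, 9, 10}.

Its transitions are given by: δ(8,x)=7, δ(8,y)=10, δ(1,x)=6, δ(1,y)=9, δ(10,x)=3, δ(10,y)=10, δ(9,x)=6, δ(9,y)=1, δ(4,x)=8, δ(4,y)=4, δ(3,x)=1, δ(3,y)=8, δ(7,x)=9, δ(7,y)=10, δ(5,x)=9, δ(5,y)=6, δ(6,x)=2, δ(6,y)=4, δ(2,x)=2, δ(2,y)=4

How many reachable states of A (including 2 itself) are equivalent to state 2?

2

First remove the unreachable states {5}; 9 states remain.
Start with accepting vs non-accepting: {1,8,9,10} | {2,3,4,6,7}.
Split {2,3,4,6,7} by δ(·,x) → {3,4,7} and {2,6}.
Split {1,8,9,10} by δ(·,x) → {1,9} and {8,10}.
Refine {3,4,7} on symbol x: members go to different blocks, giving {3,7} and {4}.
No further refinement is possible. Final partition (5 blocks): {1,9} | {3,7} | {2,6} | {8,10} | {4}.
State 2 belongs to the block {2,6}, which has 2 states.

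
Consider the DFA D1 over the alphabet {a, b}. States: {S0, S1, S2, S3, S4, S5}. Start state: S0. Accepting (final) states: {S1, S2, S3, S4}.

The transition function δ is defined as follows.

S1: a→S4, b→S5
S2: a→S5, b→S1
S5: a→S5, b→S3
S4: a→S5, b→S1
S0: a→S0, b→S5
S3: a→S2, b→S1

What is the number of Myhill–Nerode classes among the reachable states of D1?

5

All states are reachable from the start state.
Start with accepting vs non-accepting: {S1,S2,S3,S4} | {S0,S5}.
Split {S1,S2,S3,S4} by δ(·,a) → {S1,S3} and {S2,S4}.
Refine {S1,S3} on symbol b: members go to different blocks, giving {S1} and {S3}.
On input b, block {S0,S5} splits into {S0} and {S5}.
The partition is now stable with 5 blocks: {S1} | {S0} | {S2,S4} | {S3} | {S5}.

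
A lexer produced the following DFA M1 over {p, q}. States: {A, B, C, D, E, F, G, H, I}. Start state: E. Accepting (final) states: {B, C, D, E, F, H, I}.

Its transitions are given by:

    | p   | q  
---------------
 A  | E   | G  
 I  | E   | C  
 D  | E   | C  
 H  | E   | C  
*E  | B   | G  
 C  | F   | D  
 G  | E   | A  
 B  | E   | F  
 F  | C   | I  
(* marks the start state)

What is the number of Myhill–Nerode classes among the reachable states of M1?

States {H} cannot be reached from the start state, so discard them.
Initial partition by acceptance: {B,C,D,E,F,I} | {A,G}.
Refine {B,C,D,E,F,I} on symbol q: members go to different blocks, giving {B,C,D,F,I} and {E}.
On input p, block {B,C,D,F,I} splits into {B,D,I} and {C,F}.
Stable partition: {B,D,I} | {A,G} | {E} | {C,F} — 4 equivalence classes.

4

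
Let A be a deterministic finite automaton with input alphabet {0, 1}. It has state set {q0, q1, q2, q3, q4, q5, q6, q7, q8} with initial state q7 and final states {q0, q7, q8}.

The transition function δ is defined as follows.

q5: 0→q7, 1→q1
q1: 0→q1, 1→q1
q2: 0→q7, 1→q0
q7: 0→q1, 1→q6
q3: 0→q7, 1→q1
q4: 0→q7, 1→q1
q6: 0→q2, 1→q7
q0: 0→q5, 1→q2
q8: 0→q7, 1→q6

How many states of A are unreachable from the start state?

3

BFS from q7 reaches {q0, q1, q2, q5, q6, q7}; the 3 state(s) q3, q4, q8 are never visited.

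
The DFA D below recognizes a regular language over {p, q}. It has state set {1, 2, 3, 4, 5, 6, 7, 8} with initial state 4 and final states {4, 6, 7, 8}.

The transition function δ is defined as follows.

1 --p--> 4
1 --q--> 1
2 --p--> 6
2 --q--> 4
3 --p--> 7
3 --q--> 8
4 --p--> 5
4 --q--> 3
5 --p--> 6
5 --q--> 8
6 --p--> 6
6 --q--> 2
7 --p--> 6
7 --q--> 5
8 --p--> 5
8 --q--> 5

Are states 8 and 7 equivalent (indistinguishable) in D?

First remove the unreachable states {1}; 7 states remain.
Start with accepting vs non-accepting: {4,6,7,8} | {2,3,5}.
Refine {4,6,7,8} on symbol p: members go to different blocks, giving {4,8} and {6,7}.
No further refinement is possible. Final partition (3 blocks): {4,8} | {2,3,5} | {6,7}.
8 and 7 end up in different blocks, so they are distinguishable. For instance, the string 'p' is accepted from only 7.

No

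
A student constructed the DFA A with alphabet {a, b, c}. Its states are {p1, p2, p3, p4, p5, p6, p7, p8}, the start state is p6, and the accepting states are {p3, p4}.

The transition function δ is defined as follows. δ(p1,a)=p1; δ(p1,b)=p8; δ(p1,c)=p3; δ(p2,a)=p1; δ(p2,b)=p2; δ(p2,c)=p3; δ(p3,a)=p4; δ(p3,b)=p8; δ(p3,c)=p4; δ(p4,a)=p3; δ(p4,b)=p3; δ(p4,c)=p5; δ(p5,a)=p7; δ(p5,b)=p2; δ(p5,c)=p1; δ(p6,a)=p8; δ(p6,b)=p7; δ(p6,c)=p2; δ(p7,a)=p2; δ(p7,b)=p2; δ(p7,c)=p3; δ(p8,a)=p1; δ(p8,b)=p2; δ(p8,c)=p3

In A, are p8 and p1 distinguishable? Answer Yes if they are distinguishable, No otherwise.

Every state is reachable, so we keep all 8.
Start with accepting vs non-accepting: {p3,p4} | {p1,p2,p5,p6,p7,p8}.
On input b, block {p3,p4} splits into {p3} and {p4}.
On input c, block {p1,p2,p5,p6,p7,p8} splits into {p1,p2,p7,p8} and {p5,p6}.
Stable partition: {p3} | {p1,p2,p7,p8} | {p4} | {p5,p6} — 4 equivalence classes.
p8 and p1 lie in the same block of the stable partition, so they are equivalent — no string distinguishes them.

No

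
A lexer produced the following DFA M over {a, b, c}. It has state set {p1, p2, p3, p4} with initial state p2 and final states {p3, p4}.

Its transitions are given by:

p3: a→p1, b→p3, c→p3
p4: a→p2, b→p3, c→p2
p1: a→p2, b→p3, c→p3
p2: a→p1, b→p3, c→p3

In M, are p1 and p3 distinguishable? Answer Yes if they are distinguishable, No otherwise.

First remove the unreachable states {p4}; 3 states remain.
Start with accepting vs non-accepting: {p3} | {p1,p2}.
Stable partition: {p3} | {p1,p2} — 2 equivalence classes.
p1 and p3 end up in different blocks, so they are distinguishable. For instance, the string 'ε' is accepted from only p3.

Yes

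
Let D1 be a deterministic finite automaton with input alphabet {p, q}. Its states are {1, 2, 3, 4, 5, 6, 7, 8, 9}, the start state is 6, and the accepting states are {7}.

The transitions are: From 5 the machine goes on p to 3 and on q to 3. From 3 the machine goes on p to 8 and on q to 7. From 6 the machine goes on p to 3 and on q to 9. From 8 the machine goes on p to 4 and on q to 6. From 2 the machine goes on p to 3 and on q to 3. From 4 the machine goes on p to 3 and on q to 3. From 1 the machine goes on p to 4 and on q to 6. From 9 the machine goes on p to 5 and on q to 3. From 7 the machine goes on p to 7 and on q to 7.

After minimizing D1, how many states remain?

First remove the unreachable states {1,2}; 7 states remain.
Initial partition by acceptance: {7} | {3,4,5,6,8,9}.
On input q, block {3,4,5,6,8,9} splits into {4,5,6,8,9} and {3}.
On input p, block {4,5,6,8,9} splits into {4,5,6} and {8,9}.
Split {4,5,6} by δ(·,q) → {4,5} and {6}.
Split {8,9} by δ(·,q) → {8} and {9}.
The partition is now stable with 6 blocks: {7} | {4,5} | {3} | {8} | {6} | {9}.

6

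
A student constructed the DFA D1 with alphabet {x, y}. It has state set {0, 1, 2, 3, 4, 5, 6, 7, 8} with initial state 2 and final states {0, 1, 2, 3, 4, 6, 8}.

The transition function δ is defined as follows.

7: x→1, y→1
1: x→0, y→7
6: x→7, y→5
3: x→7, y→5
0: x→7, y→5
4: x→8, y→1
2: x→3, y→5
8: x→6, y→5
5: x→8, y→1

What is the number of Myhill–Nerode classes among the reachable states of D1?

3

First remove the unreachable states {4}; 8 states remain.
Start with accepting vs non-accepting: {0,1,2,3,6,8} | {5,7}.
On input x, block {0,1,2,3,6,8} splits into {0,3,6} and {1,2,8}.
The partition is now stable with 3 blocks: {0,3,6} | {5,7} | {1,2,8}.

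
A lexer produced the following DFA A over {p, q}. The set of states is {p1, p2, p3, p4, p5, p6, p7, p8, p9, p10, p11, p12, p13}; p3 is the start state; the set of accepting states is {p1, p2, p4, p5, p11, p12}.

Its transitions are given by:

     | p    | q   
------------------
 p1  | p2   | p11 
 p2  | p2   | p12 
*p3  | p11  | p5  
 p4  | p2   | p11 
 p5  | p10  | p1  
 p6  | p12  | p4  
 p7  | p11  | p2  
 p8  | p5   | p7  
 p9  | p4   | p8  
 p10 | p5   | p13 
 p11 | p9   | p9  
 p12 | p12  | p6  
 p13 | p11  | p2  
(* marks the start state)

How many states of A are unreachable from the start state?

Every one of the 13 states is reachable from p3.

0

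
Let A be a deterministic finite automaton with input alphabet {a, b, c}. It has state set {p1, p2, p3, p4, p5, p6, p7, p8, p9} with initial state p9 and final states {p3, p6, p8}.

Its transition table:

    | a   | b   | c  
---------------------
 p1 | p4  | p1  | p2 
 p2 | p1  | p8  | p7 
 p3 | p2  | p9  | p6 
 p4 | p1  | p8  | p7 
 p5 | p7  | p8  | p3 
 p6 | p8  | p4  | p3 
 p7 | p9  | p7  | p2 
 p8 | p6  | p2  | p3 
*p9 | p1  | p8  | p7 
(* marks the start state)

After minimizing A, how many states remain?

First remove the unreachable states {p5}; 8 states remain.
P0 = {p3,p6,p8} | {p1,p2,p4,p7,p9}.
Refine {p3,p6,p8} on symbol a: members go to different blocks, giving {p6,p8} and {p3}.
On input b, block {p1,p2,p4,p7,p9} splits into {p2,p4,p9} and {p1,p7}.
No further refinement is possible. Final partition (4 blocks): {p6,p8} | {p2,p4,p9} | {p3} | {p1,p7}.

4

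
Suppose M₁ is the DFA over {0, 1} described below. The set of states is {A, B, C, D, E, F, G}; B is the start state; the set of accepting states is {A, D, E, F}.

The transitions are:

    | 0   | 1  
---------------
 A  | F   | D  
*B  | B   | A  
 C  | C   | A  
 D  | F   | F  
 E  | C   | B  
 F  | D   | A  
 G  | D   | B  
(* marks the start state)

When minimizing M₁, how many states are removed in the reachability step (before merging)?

Starting at B and following transitions, the reachable set is {A, B, D, F}. That leaves C, E, G unreachable — 3 in total.

3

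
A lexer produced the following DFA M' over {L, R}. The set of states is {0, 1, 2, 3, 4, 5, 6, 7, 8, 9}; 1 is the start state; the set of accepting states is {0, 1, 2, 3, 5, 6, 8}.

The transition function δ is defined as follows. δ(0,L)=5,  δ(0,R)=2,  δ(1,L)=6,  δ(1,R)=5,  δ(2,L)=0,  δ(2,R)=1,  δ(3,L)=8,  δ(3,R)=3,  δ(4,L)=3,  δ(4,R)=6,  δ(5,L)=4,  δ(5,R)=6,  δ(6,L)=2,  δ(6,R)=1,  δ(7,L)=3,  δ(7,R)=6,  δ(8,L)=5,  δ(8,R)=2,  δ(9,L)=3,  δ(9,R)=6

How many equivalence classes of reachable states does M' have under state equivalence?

States {7,9} cannot be reached from the start state, so discard them.
P0 = {0,1,2,3,5,6,8} | {4}.
Refine {0,1,2,3,5,6,8} on symbol L: members go to different blocks, giving {0,1,2,3,6,8} and {5}.
On input L, block {0,1,2,3,6,8} splits into {1,2,3,6} and {0,8}.
On input L, block {1,2,3,6} splits into {1,6} and {2,3}.
Refine {1,6} on symbol L: members go to different blocks, giving {1} and {6}.
On input R, block {2,3} splits into {2} and {3}.
The partition is now stable with 7 blocks: {1} | {4} | {5} | {0,8} | {2} | {6} | {3}.

7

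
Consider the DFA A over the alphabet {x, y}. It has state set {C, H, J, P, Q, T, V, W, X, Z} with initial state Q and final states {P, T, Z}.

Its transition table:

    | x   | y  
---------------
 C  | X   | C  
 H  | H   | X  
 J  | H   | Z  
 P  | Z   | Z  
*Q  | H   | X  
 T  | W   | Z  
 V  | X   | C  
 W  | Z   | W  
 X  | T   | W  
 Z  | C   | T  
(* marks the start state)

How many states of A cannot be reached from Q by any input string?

Starting at Q and following transitions, the reachable set is {C, H, Q, T, W, X, Z}. That leaves J, P, V unreachable — 3 in total.

3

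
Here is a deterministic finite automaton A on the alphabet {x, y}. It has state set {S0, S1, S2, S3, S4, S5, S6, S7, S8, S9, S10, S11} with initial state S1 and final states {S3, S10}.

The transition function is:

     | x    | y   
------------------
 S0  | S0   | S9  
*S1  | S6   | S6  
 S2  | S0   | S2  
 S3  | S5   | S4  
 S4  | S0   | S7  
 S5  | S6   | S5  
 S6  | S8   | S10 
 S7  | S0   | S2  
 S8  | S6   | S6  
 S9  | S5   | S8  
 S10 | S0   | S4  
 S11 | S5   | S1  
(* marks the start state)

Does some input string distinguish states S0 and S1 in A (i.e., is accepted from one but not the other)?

Yes

Reachable states from the start: {S0,S1,S2,S4,S5,S6,S7,S8,S9,S10}. Unreachable: {S3,S11} — drop them.
Initial partition by acceptance: {S10} | {S0,S1,S2,S4,S5,S6,S7,S8,S9}.
Refine {S0,S1,S2,S4,S5,S6,S7,S8,S9} on symbol y: members go to different blocks, giving {S0,S1,S2,S4,S5,S7,S8,S9} and {S6}.
On input x, block {S0,S1,S2,S4,S5,S7,S8,S9} splits into {S0,S2,S4,S7,S9} and {S1,S5,S8}.
Refine {S0,S2,S4,S7,S9} on symbol x: members go to different blocks, giving {S0,S2,S4,S7} and {S9}.
Split {S0,S2,S4,S7} by δ(·,y) → {S2,S4,S7} and {S0}.
On input y, block {S1,S5,S8} splits into {S1,S8} and {S5}.
The partition is now stable with 7 blocks: {S10} | {S2,S4,S7} | {S6} | {S1,S8} | {S9} | {S0} | {S5}.
S0 and S1 end up in different blocks, so they are distinguishable. For instance, the string 'xy' is accepted from only S1.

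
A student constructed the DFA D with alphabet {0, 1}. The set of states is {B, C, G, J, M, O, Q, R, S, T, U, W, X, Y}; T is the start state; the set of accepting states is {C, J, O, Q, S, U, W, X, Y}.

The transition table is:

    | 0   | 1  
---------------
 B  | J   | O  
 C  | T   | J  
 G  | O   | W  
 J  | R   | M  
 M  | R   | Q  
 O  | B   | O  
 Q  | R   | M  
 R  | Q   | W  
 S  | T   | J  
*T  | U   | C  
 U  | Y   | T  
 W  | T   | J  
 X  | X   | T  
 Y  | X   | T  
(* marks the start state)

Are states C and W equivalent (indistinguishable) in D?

Reachable states from the start: {C,J,M,Q,R,T,U,W,X,Y}. Unreachable: {B,G,O,S} — drop them.
P0 = {C,J,Q,U,W,X,Y} | {M,R,T}.
On input 0, block {C,J,Q,U,W,X,Y} splits into {C,J,Q,W} and {U,X,Y}.
Split {C,J,Q,W} by δ(·,1) → {C,W} and {J,Q}.
On input 0, block {M,R,T} splits into {R} and {M} and {T}.
No further refinement is possible. Final partition (6 blocks): {C,W} | {R} | {U,X,Y} | {J,Q} | {M} | {T}.
C and W lie in the same block of the stable partition, so they are equivalent — no string distinguishes them.

Yes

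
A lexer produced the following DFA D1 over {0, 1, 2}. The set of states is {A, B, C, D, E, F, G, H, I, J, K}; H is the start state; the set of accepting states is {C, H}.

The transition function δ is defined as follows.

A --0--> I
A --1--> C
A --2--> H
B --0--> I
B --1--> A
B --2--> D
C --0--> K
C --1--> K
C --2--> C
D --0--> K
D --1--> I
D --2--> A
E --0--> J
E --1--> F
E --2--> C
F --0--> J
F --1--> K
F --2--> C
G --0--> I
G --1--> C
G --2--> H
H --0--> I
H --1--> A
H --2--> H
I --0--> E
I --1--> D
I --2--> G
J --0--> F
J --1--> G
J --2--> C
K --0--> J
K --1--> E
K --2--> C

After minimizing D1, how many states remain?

States {B} cannot be reached from the start state, so discard them.
P0 = {C,H} | {A,D,E,F,G,I,J,K}.
On input 1, block {A,D,E,F,G,I,J,K} splits into {D,E,F,I,J,K} and {A,G}.
Split {C,H} by δ(·,1) → {C} and {H}.
Refine {D,E,F,I,J,K} on symbol 1: members go to different blocks, giving {D,E,F,I,K} and {J}.
Refine {D,E,F,I,K} on symbol 0: members go to different blocks, giving {E,F,K} and {D,I}.
The partition is now stable with 6 blocks: {C} | {E,F,K} | {A,G} | {H} | {J} | {D,I}.

6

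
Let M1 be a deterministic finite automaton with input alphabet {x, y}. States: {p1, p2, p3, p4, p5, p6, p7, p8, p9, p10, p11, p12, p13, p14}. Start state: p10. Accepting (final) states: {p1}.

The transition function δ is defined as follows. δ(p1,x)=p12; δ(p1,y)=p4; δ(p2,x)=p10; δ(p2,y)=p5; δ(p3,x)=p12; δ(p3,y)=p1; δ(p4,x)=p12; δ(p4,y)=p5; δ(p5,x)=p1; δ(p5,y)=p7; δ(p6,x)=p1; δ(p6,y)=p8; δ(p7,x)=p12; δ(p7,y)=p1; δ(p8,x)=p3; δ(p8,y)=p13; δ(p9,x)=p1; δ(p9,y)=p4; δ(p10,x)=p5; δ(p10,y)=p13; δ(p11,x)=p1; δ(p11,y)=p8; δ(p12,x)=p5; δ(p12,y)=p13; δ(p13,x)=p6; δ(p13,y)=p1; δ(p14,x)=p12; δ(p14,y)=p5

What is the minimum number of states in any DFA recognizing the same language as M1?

First remove the unreachable states {p2,p9,p11,p14}; 10 states remain.
Start with accepting vs non-accepting: {p1} | {p3,p4,p5,p6,p7,p8,p10,p12,p13}.
Refine {p3,p4,p5,p6,p7,p8,p10,p12,p13} on symbol x: members go to different blocks, giving {p3,p4,p7,p8,p10,p12,p13} and {p5,p6}.
Refine {p3,p4,p7,p8,p10,p12,p13} on symbol x: members go to different blocks, giving {p3,p4,p7,p8} and {p10,p12,p13}.
On input x, block {p3,p4,p7,p8} splits into {p3,p4,p7} and {p8}.
Refine {p3,p4,p7} on symbol y: members go to different blocks, giving {p3,p7} and {p4}.
Split {p5,p6} by δ(·,y) → {p5} and {p6}.
Split {p10,p12,p13} by δ(·,x) → {p10,p12} and {p13}.
Stable partition: {p1} | {p3,p7} | {p5} | {p10,p12} | {p8} | {p4} | {p6} | {p13} — 8 equivalence classes.

8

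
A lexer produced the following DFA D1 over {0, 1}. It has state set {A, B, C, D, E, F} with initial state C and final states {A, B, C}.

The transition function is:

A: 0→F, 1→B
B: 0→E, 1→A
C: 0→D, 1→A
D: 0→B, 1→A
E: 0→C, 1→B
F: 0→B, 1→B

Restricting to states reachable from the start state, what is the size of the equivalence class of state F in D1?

3

Start with accepting vs non-accepting: {A,B,C} | {D,E,F}.
The partition is now stable with 2 blocks: {A,B,C} | {D,E,F}.
The equivalence class containing F is {D,E,F}, of size 3.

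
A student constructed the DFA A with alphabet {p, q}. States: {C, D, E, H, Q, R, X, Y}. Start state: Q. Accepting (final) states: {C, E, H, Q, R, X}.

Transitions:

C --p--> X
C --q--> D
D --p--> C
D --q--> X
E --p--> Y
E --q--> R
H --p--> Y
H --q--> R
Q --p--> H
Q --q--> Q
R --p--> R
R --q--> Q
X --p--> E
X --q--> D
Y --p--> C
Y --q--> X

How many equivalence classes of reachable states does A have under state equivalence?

Initial partition by acceptance: {C,E,H,Q,R,X} | {D,Y}.
Split {C,E,H,Q,R,X} by δ(·,p) → {C,Q,R,X} and {E,H}.
On input p, block {C,Q,R,X} splits into {Q,X} and {C,R}.
Refine {Q,X} on symbol q: members go to different blocks, giving {Q} and {X}.
On input p, block {C,R} splits into {C} and {R}.
No further refinement is possible. Final partition (6 blocks): {Q} | {D,Y} | {E,H} | {C} | {X} | {R}.

6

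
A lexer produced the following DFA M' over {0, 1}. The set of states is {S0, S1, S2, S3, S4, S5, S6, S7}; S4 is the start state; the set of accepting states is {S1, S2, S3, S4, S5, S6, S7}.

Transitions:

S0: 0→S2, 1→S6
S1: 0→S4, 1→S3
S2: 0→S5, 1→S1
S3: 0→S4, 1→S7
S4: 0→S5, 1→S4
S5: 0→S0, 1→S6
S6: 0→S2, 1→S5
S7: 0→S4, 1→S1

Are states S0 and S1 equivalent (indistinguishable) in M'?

Every state is reachable, so we keep all 8.
Initial partition by acceptance: {S1,S2,S3,S4,S5,S6,S7} | {S0}.
On input 0, block {S1,S2,S3,S4,S5,S6,S7} splits into {S1,S2,S3,S4,S6,S7} and {S5}.
On input 0, block {S1,S2,S3,S4,S6,S7} splits into {S1,S3,S6,S7} and {S2,S4}.
Split {S1,S3,S6,S7} by δ(·,1) → {S1,S3,S7} and {S6}.
On input 1, block {S2,S4} splits into {S2} and {S4}.
Stable partition: {S1,S3,S7} | {S0} | {S5} | {S2} | {S6} | {S4} — 6 equivalence classes.
S0 and S1 end up in different blocks, so they are distinguishable. For instance, the string 'ε' is accepted from only S1.

No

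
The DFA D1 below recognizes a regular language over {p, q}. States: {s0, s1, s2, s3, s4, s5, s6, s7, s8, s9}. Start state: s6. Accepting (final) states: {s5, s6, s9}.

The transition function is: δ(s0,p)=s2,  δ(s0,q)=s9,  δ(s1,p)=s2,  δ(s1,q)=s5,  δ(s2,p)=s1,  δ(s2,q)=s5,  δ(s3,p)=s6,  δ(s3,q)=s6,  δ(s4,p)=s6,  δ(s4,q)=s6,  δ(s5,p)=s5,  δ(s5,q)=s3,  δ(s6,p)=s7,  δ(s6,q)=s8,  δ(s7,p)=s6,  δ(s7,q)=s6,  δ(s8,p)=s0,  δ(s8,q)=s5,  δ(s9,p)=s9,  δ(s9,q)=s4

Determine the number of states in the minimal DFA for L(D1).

All states are reachable from the start state.
P0 = {s5,s6,s9} | {s0,s1,s2,s3,s4,s7,s8}.
Refine {s5,s6,s9} on symbol p: members go to different blocks, giving {s5,s9} and {s6}.
Refine {s0,s1,s2,s3,s4,s7,s8} on symbol p: members go to different blocks, giving {s0,s1,s2,s8} and {s3,s4,s7}.
The partition is now stable with 4 blocks: {s5,s9} | {s0,s1,s2,s8} | {s6} | {s3,s4,s7}.

4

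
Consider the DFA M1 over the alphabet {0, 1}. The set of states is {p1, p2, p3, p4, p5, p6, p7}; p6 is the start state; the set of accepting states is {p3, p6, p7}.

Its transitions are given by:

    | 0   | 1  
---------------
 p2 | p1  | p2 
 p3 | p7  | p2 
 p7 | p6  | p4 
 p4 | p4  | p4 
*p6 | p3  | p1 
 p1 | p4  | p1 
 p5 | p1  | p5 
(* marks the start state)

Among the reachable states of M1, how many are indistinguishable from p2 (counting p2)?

3

First remove the unreachable states {p5}; 6 states remain.
P0 = {p3,p6,p7} | {p1,p2,p4}.
The partition is now stable with 2 blocks: {p3,p6,p7} | {p1,p2,p4}.
State p2 belongs to the block {p1,p2,p4}, which has 3 states.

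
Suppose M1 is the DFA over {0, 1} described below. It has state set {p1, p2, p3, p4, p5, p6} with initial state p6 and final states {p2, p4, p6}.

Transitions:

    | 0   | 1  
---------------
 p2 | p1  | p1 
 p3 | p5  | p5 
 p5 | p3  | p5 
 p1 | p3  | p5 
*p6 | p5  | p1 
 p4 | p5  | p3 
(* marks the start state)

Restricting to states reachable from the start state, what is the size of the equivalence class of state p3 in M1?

3

States {p2,p4} cannot be reached from the start state, so discard them.
Initial partition by acceptance: {p6} | {p1,p3,p5}.
No further refinement is possible. Final partition (2 blocks): {p6} | {p1,p3,p5}.
State p3 belongs to the block {p1,p3,p5}, which has 3 states.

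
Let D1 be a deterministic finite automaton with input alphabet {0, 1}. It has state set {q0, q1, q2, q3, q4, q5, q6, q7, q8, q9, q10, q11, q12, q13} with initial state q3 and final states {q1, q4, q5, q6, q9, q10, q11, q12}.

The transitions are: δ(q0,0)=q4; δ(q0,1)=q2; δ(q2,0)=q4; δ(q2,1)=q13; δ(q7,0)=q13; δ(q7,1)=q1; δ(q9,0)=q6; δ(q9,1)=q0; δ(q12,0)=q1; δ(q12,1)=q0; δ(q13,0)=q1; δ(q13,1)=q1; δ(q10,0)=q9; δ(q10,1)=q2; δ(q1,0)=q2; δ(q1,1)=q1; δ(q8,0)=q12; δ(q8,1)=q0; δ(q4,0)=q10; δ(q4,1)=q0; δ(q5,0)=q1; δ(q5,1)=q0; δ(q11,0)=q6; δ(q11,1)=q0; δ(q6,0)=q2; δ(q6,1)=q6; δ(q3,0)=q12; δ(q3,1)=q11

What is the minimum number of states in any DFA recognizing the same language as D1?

Reachable states from the start: {q0,q1,q2,q3,q4,q6,q9,q10,q11,q12,q13}. Unreachable: {q5,q7,q8} — drop them.
P0 = {q1,q4,q6,q9,q10,q11,q12} | {q0,q2,q3,q13}.
On input 0, block {q1,q4,q6,q9,q10,q11,q12} splits into {q4,q9,q10,q11,q12} and {q1,q6}.
On input 0, block {q4,q9,q10,q11,q12} splits into {q9,q11,q12} and {q4,q10}.
Refine {q0,q2,q3,q13} on symbol 0: members go to different blocks, giving {q0,q2} and {q3} and {q13}.
Split {q0,q2} by δ(·,1) → {q0} and {q2}.
Split {q4,q10} by δ(·,0) → {q4} and {q10}.
The partition is now stable with 8 blocks: {q9,q11,q12} | {q0} | {q1,q6} | {q4} | {q3} | {q13} | {q2} | {q10}.

8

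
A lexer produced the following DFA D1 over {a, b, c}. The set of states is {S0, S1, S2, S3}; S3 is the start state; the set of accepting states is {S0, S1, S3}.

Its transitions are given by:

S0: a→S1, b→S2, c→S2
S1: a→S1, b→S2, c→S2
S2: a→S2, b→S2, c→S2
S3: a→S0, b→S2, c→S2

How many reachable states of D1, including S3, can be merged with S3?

3

Every state is reachable, so we keep all 4.
Initial partition by acceptance: {S0,S1,S3} | {S2}.
The partition is now stable with 2 blocks: {S0,S1,S3} | {S2}.
The equivalence class containing S3 is {S0,S1,S3}, of size 3.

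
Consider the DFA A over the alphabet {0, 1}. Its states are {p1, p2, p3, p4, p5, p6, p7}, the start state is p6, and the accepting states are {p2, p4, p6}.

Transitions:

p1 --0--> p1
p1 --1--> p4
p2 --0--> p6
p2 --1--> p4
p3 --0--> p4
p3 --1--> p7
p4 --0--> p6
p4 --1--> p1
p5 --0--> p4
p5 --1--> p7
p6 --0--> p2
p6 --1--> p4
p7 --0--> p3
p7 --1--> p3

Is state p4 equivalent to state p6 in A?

No

States {p3,p5,p7} cannot be reached from the start state, so discard them.
Initial partition by acceptance: {p2,p4,p6} | {p1}.
On input 1, block {p2,p4,p6} splits into {p2,p6} and {p4}.
No further refinement is possible. Final partition (3 blocks): {p2,p6} | {p1} | {p4}.
p4 and p6 end up in different blocks, so they are distinguishable. For instance, the string '1' is accepted from only p6.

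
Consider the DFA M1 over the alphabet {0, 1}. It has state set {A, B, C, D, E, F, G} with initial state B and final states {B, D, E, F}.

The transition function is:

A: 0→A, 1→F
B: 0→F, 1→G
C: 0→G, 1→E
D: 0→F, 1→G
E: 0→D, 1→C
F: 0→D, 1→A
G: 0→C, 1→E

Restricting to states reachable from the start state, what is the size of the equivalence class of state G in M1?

P0 = {B,D,E,F} | {A,C,G}.
No further refinement is possible. Final partition (2 blocks): {B,D,E,F} | {A,C,G}.
State G belongs to the block {A,C,G}, which has 3 states.

3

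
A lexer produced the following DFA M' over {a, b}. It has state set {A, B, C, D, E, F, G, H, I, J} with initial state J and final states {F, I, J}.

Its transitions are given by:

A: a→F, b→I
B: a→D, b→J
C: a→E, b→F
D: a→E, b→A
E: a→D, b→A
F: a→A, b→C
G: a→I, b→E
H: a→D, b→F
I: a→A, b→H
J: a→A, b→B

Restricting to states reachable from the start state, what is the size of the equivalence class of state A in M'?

1

Reachable states from the start: {A,B,C,D,E,F,H,I,J}. Unreachable: {G} — drop them.
Initial partition by acceptance: {F,I,J} | {A,B,C,D,E,H}.
Refine {A,B,C,D,E,H} on symbol a: members go to different blocks, giving {B,C,D,E,H} and {A}.
Refine {B,C,D,E,H} on symbol b: members go to different blocks, giving {B,C,H} and {D,E}.
No further refinement is possible. Final partition (4 blocks): {F,I,J} | {B,C,H} | {A} | {D,E}.
The equivalence class containing A is {A}, of size 1.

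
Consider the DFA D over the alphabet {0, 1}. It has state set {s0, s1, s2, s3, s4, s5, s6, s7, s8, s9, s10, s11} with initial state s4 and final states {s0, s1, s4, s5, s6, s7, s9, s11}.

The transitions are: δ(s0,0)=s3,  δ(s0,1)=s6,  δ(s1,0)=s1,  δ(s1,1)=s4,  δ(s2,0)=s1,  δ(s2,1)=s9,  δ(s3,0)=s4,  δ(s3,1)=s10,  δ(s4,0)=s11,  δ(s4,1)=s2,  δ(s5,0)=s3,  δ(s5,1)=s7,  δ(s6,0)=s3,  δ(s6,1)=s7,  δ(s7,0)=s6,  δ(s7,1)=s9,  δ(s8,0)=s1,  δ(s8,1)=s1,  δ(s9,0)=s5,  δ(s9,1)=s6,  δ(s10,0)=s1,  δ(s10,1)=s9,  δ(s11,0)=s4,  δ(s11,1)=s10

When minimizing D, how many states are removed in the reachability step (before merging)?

Starting at s4 and following transitions, the reachable set is {s1, s2, s3, s4, s5, s6, s7, s9, s10, s11}. That leaves s0, s8 unreachable — 2 in total.

2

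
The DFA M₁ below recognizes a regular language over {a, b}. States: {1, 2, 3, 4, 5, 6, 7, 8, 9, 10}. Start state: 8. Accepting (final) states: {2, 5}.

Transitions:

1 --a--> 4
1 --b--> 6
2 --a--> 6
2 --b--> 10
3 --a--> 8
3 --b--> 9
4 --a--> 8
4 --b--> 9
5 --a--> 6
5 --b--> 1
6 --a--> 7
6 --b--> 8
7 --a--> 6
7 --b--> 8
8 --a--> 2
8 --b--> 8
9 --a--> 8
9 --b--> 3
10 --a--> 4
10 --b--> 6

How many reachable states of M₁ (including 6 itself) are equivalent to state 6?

First remove the unreachable states {1,5}; 8 states remain.
Initial partition by acceptance: {2} | {3,4,6,7,8,9,10}.
On input a, block {3,4,6,7,8,9,10} splits into {3,4,6,7,9,10} and {8}.
On input a, block {3,4,6,7,9,10} splits into {3,4,9} and {6,7,10}.
Split {6,7,10} by δ(·,a) → {6,7} and {10}.
No further refinement is possible. Final partition (5 blocks): {2} | {3,4,9} | {8} | {6,7} | {10}.
The equivalence class containing 6 is {6,7}, of size 2.

2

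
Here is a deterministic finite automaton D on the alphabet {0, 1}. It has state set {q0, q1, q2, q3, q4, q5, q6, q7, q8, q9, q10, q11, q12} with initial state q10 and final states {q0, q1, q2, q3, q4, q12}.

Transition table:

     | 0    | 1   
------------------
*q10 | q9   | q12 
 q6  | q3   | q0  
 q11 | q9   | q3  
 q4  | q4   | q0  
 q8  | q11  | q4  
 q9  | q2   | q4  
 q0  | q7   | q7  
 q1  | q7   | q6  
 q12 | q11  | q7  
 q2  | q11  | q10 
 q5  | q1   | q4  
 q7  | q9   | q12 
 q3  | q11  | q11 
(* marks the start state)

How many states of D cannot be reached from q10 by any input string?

4

No path from q10 leads to q1, q5, q6, q8; the other 9 states are all reachable.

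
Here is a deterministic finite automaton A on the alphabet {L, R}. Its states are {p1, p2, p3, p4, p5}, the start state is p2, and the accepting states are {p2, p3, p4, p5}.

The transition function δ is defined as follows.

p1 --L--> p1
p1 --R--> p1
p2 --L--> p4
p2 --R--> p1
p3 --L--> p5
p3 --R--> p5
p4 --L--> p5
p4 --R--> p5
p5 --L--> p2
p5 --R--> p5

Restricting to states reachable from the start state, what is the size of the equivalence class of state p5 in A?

First remove the unreachable states {p3}; 4 states remain.
Start with accepting vs non-accepting: {p2,p4,p5} | {p1}.
Refine {p2,p4,p5} on symbol R: members go to different blocks, giving {p4,p5} and {p2}.
On input L, block {p4,p5} splits into {p4} and {p5}.
No further refinement is possible. Final partition (4 blocks): {p4} | {p1} | {p2} | {p5}.
State p5 belongs to the block {p5}, which has 1 states.

1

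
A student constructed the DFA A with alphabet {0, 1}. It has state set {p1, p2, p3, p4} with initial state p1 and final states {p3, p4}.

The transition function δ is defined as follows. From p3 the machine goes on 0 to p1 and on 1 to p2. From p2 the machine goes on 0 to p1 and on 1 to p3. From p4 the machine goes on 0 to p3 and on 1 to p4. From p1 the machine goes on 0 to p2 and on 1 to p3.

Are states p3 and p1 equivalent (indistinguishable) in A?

First remove the unreachable states {p4}; 3 states remain.
P0 = {p3} | {p1,p2}.
No further refinement is possible. Final partition (2 blocks): {p3} | {p1,p2}.
p3 and p1 end up in different blocks, so they are distinguishable. For instance, the string 'ε' is accepted from only p3.

No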